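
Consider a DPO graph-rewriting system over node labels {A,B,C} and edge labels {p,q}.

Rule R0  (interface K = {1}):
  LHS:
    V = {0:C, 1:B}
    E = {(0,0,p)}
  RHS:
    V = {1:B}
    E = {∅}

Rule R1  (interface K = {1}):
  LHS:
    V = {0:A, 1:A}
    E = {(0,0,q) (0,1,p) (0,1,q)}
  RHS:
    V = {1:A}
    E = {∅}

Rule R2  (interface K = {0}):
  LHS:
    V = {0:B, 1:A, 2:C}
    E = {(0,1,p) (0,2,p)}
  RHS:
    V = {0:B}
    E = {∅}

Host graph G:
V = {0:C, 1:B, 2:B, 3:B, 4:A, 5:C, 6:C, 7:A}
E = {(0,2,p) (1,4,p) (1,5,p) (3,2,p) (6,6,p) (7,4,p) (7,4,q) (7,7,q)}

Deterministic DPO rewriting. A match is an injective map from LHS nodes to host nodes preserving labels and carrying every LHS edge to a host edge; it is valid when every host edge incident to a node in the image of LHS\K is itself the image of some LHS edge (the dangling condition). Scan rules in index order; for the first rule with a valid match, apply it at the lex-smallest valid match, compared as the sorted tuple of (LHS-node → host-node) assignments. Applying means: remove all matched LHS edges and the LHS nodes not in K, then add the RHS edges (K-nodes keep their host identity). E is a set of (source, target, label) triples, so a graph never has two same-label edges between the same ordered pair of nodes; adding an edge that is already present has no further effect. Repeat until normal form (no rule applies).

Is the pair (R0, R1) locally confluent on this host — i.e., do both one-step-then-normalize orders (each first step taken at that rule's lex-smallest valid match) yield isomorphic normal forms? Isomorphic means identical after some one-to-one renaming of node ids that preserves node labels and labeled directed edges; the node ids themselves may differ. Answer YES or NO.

Answer: YES

Rewrite trace:
branch R0-first: apply at {0↦6, 1↦1} → |E|=7, then 2 more step(s) → NF |V|=4 |E|=2 V={0:C, 1:B, 2:B, 3:B} E=0-p->2 3-p->2
branch R1-first: apply at {0↦7, 1↦4} → |E|=5, then 2 more step(s) → NF |V|=4 |E|=2 V={0:C, 1:B, 2:B, 3:B} E=0-p->2 3-p->2
graphs isomorphic (equal up to label-preserving node renaming)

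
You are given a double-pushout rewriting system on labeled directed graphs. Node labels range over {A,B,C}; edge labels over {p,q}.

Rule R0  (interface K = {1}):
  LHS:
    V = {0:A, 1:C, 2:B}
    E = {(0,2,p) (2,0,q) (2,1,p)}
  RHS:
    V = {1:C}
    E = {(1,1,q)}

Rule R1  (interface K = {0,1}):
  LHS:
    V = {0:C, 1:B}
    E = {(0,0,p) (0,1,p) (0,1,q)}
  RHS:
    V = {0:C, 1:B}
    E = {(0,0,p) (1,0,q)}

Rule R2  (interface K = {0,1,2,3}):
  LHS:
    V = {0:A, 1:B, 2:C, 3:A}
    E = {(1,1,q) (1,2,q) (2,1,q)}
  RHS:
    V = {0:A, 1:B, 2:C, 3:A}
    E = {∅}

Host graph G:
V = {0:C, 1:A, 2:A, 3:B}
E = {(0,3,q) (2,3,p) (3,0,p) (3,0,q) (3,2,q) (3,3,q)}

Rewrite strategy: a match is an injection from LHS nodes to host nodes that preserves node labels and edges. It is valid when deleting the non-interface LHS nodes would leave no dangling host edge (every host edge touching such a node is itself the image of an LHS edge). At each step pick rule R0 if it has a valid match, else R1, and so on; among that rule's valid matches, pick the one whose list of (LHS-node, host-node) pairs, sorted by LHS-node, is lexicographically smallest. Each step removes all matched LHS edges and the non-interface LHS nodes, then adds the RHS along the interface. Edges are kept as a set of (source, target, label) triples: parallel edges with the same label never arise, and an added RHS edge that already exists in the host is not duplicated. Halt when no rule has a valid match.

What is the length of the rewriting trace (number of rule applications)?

Answer: 2

Steps:
[0] host  ⇒  4 nodes, 6 edges  {0-q->3 2-p->3 3-p->0 3-q->0 3-q->2 3-q->3}
[1] R2 @ {0↦1, 1↦3, 2↦0, 3↦2}  ⇒  4 nodes, 3 edges  {2-p->3 3-p->0 3-q->2}
[2] R0 @ {0↦2, 1↦0, 2↦3}  ⇒  2 nodes, 1 edges  {0-q->0}
halt: no rule applies after step 2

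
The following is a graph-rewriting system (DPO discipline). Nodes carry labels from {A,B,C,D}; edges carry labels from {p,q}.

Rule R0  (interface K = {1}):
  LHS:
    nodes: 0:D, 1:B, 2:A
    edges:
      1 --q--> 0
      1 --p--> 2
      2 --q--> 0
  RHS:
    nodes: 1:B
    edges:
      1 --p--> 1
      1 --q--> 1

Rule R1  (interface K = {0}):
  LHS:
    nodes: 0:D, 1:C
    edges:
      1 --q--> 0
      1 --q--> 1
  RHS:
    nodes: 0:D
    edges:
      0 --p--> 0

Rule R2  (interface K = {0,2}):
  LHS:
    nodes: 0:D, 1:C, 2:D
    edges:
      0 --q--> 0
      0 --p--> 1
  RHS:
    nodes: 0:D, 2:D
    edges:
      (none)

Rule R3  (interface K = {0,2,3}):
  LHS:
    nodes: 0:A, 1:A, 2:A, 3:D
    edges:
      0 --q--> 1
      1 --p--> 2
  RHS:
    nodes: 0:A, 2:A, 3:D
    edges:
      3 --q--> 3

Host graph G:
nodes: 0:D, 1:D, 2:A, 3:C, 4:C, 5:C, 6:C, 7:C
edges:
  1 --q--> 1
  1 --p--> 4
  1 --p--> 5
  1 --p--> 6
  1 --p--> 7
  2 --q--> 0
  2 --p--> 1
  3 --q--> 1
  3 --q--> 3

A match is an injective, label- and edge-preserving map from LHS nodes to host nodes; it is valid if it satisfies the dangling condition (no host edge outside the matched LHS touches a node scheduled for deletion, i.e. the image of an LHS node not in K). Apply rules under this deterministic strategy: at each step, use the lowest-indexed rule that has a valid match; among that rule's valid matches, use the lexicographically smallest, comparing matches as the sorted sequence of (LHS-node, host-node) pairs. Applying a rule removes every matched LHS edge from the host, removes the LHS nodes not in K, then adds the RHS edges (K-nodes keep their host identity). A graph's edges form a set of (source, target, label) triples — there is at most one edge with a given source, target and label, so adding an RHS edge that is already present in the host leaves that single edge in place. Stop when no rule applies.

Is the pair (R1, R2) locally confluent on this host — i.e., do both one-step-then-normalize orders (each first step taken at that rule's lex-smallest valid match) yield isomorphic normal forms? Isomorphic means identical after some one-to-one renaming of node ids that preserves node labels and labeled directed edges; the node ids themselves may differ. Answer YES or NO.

Answer: YES

Rewrite trace:
branch R1-first: apply at {0↦1, 1↦3} → |E|=8, then 1 more step(s) → NF |V|=6 |E|=6 V={0:D, 1:D, 2:A, 5:C, 6:C, 7:C} E=1-p->1 1-p->5 1-p->6 1-p->7 2-q->0 2-p->1
branch R2-first: apply at {0↦1, 1↦4, 2↦0} → |E|=7, then 1 more step(s) → NF |V|=6 |E|=6 V={0:D, 1:D, 2:A, 5:C, 6:C, 7:C} E=1-p->1 1-p->5 1-p->6 1-p->7 2-q->0 2-p->1
graphs isomorphic (equal up to label-preserving node renaming)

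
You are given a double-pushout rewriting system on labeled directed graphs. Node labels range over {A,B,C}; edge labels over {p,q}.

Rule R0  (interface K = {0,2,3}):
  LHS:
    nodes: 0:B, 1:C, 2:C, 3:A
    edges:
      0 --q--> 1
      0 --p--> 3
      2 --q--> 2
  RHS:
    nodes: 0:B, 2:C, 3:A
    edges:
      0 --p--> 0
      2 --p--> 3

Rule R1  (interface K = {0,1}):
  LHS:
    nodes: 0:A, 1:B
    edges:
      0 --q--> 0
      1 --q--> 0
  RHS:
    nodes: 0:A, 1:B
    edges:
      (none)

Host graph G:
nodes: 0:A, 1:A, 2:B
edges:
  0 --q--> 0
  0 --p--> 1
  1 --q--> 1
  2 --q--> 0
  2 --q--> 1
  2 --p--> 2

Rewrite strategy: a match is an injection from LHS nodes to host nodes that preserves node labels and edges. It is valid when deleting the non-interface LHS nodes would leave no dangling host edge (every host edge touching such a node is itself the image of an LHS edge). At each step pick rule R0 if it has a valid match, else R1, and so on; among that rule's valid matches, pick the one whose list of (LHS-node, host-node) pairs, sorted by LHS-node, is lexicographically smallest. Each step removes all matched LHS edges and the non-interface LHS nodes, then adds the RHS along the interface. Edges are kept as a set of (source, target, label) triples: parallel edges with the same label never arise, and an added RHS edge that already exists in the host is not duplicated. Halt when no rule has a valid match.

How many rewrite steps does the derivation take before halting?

Answer: 2

Derivation:
initial: |V|=3 |E|=6  E = 0-q->0 0-p->1 1-q->1 2-q->0 2-q->1 2-p->2
step 1: apply R1 at {0↦0, 1↦2}  → |V|=3 |E|=4  E = 0-p->1 1-q->1 2-q->1 2-p->2
step 2: apply R1 at {0↦1, 1↦2}  → |V|=3 |E|=2  E = 0-p->1 2-p->2
normal form: no rule applies after step 2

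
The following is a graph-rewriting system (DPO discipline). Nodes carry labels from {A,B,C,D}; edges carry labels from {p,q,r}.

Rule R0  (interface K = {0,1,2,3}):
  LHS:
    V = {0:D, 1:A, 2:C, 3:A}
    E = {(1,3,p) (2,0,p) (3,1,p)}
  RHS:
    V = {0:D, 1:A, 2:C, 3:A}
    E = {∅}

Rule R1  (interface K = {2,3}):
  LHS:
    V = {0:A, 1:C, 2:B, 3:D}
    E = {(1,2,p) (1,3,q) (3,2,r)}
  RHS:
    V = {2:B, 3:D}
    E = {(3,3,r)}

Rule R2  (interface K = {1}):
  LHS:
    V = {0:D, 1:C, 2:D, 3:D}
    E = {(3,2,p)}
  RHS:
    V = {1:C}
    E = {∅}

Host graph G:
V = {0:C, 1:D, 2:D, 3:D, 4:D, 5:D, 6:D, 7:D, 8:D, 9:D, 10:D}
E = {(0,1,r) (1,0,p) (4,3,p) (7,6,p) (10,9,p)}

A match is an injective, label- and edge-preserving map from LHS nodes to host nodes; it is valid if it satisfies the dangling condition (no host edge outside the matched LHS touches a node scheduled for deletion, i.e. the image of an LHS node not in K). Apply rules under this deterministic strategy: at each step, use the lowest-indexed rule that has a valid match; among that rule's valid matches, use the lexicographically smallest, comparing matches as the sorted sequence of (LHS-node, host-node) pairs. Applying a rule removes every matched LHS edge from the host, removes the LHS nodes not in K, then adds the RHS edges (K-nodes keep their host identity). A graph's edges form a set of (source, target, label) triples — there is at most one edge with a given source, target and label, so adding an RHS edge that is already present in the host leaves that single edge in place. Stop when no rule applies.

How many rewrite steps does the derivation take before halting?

initial: |V|=11 |E|=5  E = 0-r->1 1-p->0 4-p->3 7-p->6 10-p->9
step 1: apply R2 at {0↦2, 1↦0, 2↦3, 3↦4}  → |V|=8 |E|=4  E = 0-r->1 1-p->0 7-p->6 10-p->9
step 2: apply R2 at {0↦5, 1↦0, 2↦6, 3↦7}  → |V|=5 |E|=3  E = 0-r->1 1-p->0 10-p->9
step 3: apply R2 at {0↦8, 1↦0, 2↦9, 3↦10}  → |V|=2 |E|=2  E = 0-r->1 1-p->0
normal form: no rule applies after step 3

Answer: 3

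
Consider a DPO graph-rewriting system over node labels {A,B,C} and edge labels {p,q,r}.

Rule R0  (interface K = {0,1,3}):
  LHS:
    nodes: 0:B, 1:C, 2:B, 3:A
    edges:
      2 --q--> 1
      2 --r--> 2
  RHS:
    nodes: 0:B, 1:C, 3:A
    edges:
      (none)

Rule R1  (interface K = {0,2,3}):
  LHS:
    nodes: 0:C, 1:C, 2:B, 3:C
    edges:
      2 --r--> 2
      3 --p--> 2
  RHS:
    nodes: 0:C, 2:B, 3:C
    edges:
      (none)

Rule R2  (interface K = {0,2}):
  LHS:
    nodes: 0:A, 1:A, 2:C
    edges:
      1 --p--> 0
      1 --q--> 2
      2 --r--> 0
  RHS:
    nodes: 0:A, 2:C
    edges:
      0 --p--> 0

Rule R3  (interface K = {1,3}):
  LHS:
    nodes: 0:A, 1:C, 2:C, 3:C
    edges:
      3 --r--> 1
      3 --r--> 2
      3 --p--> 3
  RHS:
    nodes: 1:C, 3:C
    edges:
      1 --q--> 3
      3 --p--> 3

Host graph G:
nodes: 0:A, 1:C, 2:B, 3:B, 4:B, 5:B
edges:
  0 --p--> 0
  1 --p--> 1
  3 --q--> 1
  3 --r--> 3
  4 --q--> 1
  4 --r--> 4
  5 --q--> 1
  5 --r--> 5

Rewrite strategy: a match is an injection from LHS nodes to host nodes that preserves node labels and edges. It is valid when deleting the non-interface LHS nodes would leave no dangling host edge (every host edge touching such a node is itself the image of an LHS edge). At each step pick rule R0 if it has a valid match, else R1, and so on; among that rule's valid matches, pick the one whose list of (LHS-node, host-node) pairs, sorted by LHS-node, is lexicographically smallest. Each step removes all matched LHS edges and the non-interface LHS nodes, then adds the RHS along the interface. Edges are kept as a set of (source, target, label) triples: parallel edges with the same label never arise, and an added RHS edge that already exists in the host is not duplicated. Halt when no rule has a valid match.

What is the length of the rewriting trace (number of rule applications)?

Answer: 3

Derivation:
start.  V:6 E:8  edges: 0-p->0 1-p->1 3-q->1 3-r->3 4-q->1 4-r->4 5-q->1 5-r->5
1. fire R0 via {0↦2, 1↦1, 2↦3, 3↦0}  →  V:5 E:6  edges: 0-p->0 1-p->1 4-q->1 4-r->4 5-q->1 5-r->5
2. fire R0 via {0↦2, 1↦1, 2↦4, 3↦0}  →  V:4 E:4  edges: 0-p->0 1-p->1 5-q->1 5-r->5
3. fire R0 via {0↦2, 1↦1, 2↦5, 3↦0}  →  V:3 E:2  edges: 0-p->0 1-p->1
final graph: no rule applies after step 3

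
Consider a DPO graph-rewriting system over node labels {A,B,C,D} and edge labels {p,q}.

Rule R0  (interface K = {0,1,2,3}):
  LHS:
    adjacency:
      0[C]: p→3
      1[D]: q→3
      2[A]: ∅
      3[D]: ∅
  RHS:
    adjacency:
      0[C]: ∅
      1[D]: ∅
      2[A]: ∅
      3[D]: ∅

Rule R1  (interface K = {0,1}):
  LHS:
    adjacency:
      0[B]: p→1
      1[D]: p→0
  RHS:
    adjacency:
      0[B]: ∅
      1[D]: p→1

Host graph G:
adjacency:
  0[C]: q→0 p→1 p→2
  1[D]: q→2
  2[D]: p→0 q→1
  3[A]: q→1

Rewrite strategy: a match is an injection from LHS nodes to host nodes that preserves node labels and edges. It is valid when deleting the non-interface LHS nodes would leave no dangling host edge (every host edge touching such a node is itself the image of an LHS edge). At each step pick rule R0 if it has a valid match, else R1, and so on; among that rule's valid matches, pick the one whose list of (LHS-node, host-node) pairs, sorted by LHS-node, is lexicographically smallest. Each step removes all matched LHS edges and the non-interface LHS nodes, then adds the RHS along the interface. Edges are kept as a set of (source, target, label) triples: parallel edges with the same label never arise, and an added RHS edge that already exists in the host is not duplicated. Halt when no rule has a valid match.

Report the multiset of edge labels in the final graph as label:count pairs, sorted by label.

Answer: p:1 q:2

Derivation:
start.  V:4 E:7  edges: 0-q->0 0-p->1 0-p->2 1-q->2 2-p->0 2-q->1 3-q->1
1. fire R0 via {0↦0, 1↦1, 2↦3, 3↦2}  →  V:4 E:5  edges: 0-q->0 0-p->1 2-p->0 2-q->1 3-q->1
2. fire R0 via {0↦0, 1↦2, 2↦3, 3↦1}  →  V:4 E:3  edges: 0-q->0 2-p->0 3-q->1
halt: no rule applies after step 2
NF edges: [(0, 0, 'q'), (2, 0, 'p'), (3, 1, 'q')]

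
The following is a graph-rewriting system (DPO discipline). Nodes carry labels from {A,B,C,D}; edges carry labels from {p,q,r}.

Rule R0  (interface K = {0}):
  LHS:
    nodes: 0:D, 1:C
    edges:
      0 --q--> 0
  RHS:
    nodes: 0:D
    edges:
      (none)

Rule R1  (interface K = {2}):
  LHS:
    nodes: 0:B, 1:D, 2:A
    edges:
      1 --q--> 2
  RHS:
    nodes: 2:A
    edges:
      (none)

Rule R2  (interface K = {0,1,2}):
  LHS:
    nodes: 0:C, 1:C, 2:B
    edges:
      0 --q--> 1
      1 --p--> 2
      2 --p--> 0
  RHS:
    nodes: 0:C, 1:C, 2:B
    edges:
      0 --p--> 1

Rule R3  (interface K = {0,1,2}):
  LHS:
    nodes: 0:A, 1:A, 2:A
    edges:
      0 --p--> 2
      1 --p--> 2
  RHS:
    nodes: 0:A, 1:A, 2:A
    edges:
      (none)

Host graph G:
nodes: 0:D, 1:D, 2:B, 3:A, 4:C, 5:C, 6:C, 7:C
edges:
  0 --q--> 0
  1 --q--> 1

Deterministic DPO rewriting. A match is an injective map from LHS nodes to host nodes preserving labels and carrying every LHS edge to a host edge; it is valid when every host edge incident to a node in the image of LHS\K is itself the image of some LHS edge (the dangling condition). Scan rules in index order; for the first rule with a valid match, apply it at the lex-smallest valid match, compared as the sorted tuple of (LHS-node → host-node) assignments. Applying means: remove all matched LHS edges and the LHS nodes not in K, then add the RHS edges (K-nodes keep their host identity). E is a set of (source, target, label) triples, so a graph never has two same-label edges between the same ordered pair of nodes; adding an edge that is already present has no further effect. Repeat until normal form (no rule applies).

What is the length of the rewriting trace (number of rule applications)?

start.  V:8 E:2  edges: 0-q->0 1-q->1
1. fire R0 via {0↦0, 1↦4}  →  V:7 E:1  edges: 1-q->1
2. fire R0 via {0↦1, 1↦5}  →  V:6 E:0  edges: ∅
halt: no rule applies after step 2

Answer: 2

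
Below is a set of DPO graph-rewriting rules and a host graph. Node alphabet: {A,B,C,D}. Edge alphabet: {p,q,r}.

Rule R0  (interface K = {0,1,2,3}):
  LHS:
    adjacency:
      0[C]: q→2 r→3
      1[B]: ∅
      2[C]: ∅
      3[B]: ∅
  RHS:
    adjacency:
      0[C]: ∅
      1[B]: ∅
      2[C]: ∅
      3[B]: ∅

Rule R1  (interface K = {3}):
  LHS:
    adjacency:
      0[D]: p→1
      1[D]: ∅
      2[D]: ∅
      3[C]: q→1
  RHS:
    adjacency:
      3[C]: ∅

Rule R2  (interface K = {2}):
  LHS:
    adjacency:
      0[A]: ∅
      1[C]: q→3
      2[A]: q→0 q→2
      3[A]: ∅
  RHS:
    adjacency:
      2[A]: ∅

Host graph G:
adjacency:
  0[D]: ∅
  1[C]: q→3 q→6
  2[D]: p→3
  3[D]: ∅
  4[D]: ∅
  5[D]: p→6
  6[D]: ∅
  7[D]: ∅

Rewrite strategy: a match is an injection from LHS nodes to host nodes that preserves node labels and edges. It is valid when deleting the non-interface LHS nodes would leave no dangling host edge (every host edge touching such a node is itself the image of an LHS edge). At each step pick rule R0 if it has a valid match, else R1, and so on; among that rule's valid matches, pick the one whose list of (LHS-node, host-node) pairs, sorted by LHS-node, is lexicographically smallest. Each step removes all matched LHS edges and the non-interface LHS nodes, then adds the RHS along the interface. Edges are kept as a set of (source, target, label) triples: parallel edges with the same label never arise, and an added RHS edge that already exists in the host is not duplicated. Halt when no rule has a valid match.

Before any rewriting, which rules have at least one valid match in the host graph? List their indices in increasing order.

Answer: [R1]

Rewrite trace:
R0: no valid match — LHS pattern not found
R1: 6 valid matches — {0↦2, 1↦3, 2↦0, 3↦1}, {0↦2, 1↦3, 2↦4, 3↦1}, {0↦2, 1↦3, 2↦7, 3↦1} (+3 more)
R2: no valid match — LHS pattern not found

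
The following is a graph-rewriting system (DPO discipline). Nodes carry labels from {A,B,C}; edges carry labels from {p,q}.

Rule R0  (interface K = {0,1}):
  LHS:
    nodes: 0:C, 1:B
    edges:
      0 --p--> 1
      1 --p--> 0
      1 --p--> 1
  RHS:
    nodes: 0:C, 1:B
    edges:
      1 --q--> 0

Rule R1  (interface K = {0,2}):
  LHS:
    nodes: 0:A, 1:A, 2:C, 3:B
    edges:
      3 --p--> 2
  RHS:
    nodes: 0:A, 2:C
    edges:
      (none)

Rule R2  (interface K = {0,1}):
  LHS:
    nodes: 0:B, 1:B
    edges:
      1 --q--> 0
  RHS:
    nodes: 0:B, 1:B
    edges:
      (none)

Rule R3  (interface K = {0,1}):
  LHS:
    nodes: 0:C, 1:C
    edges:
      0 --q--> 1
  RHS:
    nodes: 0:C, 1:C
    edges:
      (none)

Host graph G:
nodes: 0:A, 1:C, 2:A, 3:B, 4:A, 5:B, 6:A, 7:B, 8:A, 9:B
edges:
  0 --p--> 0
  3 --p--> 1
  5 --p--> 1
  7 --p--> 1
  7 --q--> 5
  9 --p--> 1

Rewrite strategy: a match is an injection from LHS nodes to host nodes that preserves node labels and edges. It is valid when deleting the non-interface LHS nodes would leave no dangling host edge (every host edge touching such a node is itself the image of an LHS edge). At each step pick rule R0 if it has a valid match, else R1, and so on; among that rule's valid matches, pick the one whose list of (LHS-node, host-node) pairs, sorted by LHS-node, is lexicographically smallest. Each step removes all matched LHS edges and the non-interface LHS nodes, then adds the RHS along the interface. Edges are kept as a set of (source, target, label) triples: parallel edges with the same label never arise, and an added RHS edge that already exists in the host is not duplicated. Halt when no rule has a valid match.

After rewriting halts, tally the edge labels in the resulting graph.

Answer: p:1

Rewrite trace:
initial: |V|=10 |E|=6  E = 0-p->0 3-p->1 5-p->1 7-p->1 7-q->5 9-p->1
step 1: apply R1 at {0↦0, 1↦2, 2↦1, 3↦3}  → |V|=8 |E|=5  E = 0-p->0 5-p->1 7-p->1 7-q->5 9-p->1
step 2: apply R1 at {0↦0, 1↦4, 2↦1, 3↦9}  → |V|=6 |E|=4  E = 0-p->0 5-p->1 7-p->1 7-q->5
step 3: apply R2 at {0↦5, 1↦7}  → |V|=6 |E|=3  E = 0-p->0 5-p->1 7-p->1
step 4: apply R1 at {0↦0, 1↦6, 2↦1, 3↦5}  → |V|=4 |E|=2  E = 0-p->0 7-p->1
step 5: apply R1 at {0↦0, 1↦8, 2↦1, 3↦7}  → |V|=2 |E|=1  E = 0-p->0
halt: no rule applies after step 5
NF edges: [(0, 0, 'p')]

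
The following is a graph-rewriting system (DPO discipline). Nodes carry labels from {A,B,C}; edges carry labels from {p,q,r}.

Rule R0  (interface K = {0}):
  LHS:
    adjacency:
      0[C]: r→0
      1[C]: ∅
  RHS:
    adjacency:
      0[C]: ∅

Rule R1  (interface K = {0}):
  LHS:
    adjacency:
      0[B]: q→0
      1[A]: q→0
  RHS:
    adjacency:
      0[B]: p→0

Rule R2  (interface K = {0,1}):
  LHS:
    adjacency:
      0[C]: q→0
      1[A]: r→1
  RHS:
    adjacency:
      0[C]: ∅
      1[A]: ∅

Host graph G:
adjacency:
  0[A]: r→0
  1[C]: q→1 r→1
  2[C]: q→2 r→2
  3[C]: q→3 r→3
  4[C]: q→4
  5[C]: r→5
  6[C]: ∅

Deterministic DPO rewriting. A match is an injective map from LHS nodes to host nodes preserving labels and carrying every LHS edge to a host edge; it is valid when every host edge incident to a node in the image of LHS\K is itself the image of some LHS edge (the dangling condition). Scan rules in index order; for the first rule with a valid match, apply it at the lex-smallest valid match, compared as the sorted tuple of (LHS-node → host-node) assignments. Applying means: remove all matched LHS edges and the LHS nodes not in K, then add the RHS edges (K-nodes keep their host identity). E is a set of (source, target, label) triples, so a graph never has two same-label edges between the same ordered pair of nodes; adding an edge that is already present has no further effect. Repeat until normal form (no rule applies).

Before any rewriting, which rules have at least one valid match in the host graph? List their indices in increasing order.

R0: 4 valid matches — {0↦1, 1↦6}, {0↦2, 1↦6}, {0↦3, 1↦6} (+1 more)
R1: no valid match — LHS pattern not found
R2: 4 valid matches — {0↦1, 1↦0}, {0↦2, 1↦0}, {0↦3, 1↦0} (+1 more)

Answer: [R0,R2]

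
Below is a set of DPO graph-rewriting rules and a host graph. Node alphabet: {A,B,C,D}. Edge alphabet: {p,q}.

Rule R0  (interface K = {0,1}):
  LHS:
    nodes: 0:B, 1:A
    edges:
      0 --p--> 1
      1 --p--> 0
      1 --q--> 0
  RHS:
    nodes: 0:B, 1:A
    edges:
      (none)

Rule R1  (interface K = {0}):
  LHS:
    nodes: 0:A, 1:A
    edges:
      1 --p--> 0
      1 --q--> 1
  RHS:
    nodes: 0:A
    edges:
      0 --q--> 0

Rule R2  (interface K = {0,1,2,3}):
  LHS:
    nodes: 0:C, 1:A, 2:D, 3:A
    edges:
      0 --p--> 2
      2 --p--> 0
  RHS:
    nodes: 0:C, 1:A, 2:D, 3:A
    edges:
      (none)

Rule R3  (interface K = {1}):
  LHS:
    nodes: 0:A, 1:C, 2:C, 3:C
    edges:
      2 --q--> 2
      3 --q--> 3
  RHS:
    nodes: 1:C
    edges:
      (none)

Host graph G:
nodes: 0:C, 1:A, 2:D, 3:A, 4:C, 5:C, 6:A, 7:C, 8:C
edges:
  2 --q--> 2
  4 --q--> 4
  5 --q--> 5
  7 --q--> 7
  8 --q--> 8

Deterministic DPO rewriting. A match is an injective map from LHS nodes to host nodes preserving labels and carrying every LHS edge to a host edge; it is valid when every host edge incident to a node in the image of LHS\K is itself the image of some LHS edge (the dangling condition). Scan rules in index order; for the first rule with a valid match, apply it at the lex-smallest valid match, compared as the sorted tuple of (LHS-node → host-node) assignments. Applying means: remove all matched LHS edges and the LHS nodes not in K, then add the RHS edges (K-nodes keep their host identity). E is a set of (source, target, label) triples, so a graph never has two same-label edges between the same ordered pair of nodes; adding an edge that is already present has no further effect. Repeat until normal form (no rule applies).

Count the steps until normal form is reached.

start.  V:9 E:5  edges: 2-q->2 4-q->4 5-q->5 7-q->7 8-q->8
1. fire R3 via {0↦1, 1↦0, 2↦4, 3↦5}  →  V:6 E:3  edges: 2-q->2 7-q->7 8-q->8
2. fire R3 via {0↦3, 1↦0, 2↦7, 3↦8}  →  V:3 E:1  edges: 2-q->2
final graph: no rule applies after step 2

Answer: 2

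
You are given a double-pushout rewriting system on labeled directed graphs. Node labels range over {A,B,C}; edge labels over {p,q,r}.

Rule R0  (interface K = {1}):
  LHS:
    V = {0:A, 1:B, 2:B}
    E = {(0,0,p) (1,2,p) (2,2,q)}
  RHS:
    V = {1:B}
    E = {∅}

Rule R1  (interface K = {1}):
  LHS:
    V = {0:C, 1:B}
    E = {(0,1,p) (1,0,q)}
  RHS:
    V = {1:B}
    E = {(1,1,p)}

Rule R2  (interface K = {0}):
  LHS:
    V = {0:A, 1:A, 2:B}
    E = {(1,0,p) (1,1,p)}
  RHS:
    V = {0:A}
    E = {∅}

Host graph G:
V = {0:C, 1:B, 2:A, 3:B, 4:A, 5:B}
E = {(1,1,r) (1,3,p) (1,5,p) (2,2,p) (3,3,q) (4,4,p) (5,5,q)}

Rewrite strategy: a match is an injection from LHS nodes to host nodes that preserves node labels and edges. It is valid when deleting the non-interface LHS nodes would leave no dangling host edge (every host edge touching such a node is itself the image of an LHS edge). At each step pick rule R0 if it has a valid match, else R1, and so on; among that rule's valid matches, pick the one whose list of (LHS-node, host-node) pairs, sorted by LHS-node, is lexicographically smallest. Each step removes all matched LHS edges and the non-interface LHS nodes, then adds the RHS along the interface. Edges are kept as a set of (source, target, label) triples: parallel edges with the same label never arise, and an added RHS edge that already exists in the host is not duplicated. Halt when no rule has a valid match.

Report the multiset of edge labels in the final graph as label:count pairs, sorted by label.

[0] host  ⇒  6 nodes, 7 edges  {1-r->1 1-p->3 1-p->5 2-p->2 3-q->3 4-p->4 5-q->5}
[1] R0 @ {0↦2, 1↦1, 2↦3}  ⇒  4 nodes, 4 edges  {1-r->1 1-p->5 4-p->4 5-q->5}
[2] R0 @ {0↦4, 1↦1, 2↦5}  ⇒  2 nodes, 1 edges  {1-r->1}
final graph: no rule applies after step 2
NF edges: [(1, 1, 'r')]

Answer: r:1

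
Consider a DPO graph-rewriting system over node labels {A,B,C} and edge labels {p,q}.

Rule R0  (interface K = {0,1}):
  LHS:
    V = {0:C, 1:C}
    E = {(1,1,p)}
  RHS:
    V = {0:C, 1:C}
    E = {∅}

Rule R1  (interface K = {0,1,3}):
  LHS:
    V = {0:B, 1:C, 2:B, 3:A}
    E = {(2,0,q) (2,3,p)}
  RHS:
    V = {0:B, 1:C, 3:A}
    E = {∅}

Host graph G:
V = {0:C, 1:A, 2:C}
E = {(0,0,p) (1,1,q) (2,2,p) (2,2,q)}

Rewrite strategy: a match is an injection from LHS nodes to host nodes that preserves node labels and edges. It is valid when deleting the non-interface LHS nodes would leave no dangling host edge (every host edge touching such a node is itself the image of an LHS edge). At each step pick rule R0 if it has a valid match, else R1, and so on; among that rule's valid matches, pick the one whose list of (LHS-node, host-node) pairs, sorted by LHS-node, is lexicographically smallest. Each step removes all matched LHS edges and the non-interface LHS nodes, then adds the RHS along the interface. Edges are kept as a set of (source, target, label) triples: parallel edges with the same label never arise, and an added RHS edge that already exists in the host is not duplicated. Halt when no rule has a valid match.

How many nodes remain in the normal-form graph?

initial: |V|=3 |E|=4  E = 0-p->0 1-q->1 2-p->2 2-q->2
step 1: apply R0 at {0↦0, 1↦2}  → |V|=3 |E|=3  E = 0-p->0 1-q->1 2-q->2
step 2: apply R0 at {0↦2, 1↦0}  → |V|=3 |E|=2  E = 1-q->1 2-q->2
halt: no rule applies after step 2
NF nodes: {0:C, 1:A, 2:C}

Answer: 3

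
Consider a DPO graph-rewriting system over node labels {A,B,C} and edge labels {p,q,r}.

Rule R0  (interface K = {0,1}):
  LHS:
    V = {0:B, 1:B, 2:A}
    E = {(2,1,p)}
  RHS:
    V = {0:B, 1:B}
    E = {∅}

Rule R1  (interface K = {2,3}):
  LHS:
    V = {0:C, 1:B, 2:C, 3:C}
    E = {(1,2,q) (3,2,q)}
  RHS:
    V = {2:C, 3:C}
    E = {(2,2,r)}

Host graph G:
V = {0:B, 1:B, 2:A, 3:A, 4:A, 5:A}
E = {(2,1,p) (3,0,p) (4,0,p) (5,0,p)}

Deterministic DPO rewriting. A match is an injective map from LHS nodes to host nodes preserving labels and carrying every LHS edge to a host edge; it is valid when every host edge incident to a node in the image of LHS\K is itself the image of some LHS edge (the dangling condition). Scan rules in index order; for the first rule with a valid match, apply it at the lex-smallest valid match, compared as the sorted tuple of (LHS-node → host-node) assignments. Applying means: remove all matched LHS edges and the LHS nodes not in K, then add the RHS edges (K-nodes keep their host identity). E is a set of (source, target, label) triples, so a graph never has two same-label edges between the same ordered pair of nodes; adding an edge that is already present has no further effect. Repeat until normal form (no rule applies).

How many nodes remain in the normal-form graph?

Answer: 2

Steps:
initial: |V|=6 |E|=4  E = 2-p->1 3-p->0 4-p->0 5-p->0
step 1: apply R0 at {0↦0, 1↦1, 2↦2}  → |V|=5 |E|=3  E = 3-p->0 4-p->0 5-p->0
step 2: apply R0 at {0↦1, 1↦0, 2↦3}  → |V|=4 |E|=2  E = 4-p->0 5-p->0
step 3: apply R0 at {0↦1, 1↦0, 2↦4}  → |V|=3 |E|=1  E = 5-p->0
step 4: apply R0 at {0↦1, 1↦0, 2↦5}  → |V|=2 |E|=0  E = ∅
halt: no rule applies after step 4
NF nodes: {0:B, 1:B}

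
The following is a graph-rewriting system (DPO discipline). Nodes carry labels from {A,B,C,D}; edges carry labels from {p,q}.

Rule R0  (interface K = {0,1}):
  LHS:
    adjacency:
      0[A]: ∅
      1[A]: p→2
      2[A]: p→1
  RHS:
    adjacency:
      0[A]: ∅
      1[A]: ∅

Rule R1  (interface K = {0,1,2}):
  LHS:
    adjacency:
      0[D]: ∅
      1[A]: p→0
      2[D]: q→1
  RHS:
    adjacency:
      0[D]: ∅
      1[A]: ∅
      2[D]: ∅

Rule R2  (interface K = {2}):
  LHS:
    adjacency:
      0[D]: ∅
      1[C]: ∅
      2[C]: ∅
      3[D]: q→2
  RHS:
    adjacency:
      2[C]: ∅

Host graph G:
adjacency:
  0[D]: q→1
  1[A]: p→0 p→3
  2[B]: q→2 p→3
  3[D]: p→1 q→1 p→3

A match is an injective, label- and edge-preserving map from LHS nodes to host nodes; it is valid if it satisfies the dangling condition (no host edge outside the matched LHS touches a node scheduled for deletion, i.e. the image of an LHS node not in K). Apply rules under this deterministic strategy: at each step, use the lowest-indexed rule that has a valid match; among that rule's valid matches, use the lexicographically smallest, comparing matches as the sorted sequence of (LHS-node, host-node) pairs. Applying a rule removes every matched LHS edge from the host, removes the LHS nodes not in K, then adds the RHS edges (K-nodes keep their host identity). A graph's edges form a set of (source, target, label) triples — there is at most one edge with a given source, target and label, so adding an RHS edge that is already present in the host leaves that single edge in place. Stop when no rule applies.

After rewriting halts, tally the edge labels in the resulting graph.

[0] host  ⇒  4 nodes, 8 edges  {0-q->1 1-p->0 1-p->3 2-q->2 2-p->3 3-p->1 3-q->1 3-p->3}
[1] R1 @ {0↦0, 1↦1, 2↦3}  ⇒  4 nodes, 6 edges  {0-q->1 1-p->3 2-q->2 2-p->3 3-p->1 3-p->3}
[2] R1 @ {0↦3, 1↦1, 2↦0}  ⇒  4 nodes, 4 edges  {2-q->2 2-p->3 3-p->1 3-p->3}
normal form: no rule applies after step 2
NF edges: [(2, 2, 'q'), (2, 3, 'p'), (3, 1, 'p'), (3, 3, 'p')]

Answer: p:3 q:1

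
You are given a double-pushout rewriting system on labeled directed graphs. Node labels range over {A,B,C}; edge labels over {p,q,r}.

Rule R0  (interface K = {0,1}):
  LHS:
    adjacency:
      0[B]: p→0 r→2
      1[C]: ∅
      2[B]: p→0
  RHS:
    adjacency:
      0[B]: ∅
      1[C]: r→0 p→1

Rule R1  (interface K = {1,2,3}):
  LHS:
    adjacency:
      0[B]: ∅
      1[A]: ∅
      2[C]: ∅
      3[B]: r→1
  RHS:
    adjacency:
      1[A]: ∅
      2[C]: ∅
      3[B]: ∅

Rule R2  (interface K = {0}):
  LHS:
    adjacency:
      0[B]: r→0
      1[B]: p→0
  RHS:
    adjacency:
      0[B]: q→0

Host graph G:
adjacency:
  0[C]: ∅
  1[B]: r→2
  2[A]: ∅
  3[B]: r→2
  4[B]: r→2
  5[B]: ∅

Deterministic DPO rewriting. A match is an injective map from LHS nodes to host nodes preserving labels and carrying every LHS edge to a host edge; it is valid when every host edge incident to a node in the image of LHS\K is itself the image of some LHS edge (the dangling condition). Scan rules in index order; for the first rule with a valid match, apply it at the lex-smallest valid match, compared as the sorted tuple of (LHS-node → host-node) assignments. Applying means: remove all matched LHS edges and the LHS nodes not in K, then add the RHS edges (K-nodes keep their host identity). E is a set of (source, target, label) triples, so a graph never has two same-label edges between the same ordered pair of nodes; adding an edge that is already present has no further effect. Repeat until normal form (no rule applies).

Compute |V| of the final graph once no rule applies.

start.  V:6 E:3  edges: 1-r->2 3-r->2 4-r->2
1. fire R1 via {0↦5, 1↦2, 2↦0, 3↦1}  →  V:5 E:2  edges: 3-r->2 4-r->2
2. fire R1 via {0↦1, 1↦2, 2↦0, 3↦3}  →  V:4 E:1  edges: 4-r->2
3. fire R1 via {0↦3, 1↦2, 2↦0, 3↦4}  →  V:3 E:0  edges: ∅
normal form: no rule applies after step 3
NF nodes: {0:C, 2:A, 4:B}

Answer: 3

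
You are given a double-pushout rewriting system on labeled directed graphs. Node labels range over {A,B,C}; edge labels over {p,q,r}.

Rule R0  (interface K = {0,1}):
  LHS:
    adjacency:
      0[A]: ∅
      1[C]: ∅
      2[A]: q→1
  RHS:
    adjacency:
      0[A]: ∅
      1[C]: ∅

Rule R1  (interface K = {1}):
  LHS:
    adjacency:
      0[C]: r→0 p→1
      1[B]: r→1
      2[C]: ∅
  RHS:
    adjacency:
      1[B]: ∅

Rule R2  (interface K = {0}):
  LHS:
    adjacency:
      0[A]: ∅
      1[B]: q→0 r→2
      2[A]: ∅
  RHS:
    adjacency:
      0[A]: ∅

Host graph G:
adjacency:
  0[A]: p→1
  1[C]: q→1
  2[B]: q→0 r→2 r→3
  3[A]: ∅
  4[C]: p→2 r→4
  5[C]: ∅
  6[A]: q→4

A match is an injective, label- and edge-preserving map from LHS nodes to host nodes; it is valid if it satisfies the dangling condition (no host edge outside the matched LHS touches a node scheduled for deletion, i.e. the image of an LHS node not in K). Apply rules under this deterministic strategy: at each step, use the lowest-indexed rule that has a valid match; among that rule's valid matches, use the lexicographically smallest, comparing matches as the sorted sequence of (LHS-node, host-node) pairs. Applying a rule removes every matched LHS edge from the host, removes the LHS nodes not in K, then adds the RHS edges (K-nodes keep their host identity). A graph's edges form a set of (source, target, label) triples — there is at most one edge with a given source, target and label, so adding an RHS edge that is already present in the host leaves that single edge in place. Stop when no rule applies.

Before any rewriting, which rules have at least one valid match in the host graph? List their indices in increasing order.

Answer: [R0]

Derivation:
R0: 2 valid matches — {0↦0, 1↦4, 2↦6}, {0↦3, 1↦4, 2↦6}
R1: no valid match — 2 raw matches, all fail dangling condition
R2: no valid match — 1 raw match, all fail dangling condition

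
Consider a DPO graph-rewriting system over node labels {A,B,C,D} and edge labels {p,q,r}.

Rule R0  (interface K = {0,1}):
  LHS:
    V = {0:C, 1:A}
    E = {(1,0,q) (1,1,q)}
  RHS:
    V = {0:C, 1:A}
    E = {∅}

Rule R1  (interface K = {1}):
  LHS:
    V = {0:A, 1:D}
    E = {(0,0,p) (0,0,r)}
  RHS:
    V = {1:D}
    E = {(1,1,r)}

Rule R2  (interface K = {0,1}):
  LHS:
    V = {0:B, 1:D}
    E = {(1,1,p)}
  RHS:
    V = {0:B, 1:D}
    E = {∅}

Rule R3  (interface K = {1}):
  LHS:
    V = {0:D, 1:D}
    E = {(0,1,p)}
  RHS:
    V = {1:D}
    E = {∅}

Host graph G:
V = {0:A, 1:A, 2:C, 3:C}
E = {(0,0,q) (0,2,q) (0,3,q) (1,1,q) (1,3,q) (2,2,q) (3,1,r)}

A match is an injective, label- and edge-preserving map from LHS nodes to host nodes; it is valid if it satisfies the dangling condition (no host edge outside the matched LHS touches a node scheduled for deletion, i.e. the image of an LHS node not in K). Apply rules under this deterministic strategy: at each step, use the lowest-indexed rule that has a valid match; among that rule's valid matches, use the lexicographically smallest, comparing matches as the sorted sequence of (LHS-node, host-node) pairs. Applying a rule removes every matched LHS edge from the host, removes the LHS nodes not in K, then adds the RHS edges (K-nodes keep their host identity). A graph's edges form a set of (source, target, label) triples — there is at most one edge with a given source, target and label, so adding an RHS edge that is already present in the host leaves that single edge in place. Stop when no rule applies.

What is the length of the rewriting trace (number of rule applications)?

[0] host  ⇒  4 nodes, 7 edges  {0-q->0 0-q->2 0-q->3 1-q->1 1-q->3 2-q->2 3-r->1}
[1] R0 @ {0↦2, 1↦0}  ⇒  4 nodes, 5 edges  {0-q->3 1-q->1 1-q->3 2-q->2 3-r->1}
[2] R0 @ {0↦3, 1↦1}  ⇒  4 nodes, 3 edges  {0-q->3 2-q->2 3-r->1}
halt: no rule applies after step 2

Answer: 2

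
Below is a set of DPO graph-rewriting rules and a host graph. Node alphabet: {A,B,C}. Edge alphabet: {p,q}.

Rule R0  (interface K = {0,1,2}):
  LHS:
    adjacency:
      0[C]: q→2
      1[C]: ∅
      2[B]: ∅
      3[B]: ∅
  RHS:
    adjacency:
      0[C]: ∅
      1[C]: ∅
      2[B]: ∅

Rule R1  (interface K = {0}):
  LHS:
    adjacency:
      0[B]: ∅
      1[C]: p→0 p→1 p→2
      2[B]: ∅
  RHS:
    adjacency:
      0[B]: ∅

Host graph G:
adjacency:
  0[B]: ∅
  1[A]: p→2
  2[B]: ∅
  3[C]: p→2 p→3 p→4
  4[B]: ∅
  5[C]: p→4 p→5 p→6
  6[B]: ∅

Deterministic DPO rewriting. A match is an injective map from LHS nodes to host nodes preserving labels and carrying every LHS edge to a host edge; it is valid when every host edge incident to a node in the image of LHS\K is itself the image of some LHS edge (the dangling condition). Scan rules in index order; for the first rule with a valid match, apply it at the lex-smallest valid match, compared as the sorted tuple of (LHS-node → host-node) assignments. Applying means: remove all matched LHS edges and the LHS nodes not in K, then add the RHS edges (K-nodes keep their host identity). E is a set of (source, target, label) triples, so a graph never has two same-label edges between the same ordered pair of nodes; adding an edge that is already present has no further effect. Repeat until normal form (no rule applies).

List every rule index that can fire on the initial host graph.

Answer: [R1]

Rewrite trace:
R0: no valid match — LHS pattern not found
R1: 1 valid match — {0↦4, 1↦5, 2↦6}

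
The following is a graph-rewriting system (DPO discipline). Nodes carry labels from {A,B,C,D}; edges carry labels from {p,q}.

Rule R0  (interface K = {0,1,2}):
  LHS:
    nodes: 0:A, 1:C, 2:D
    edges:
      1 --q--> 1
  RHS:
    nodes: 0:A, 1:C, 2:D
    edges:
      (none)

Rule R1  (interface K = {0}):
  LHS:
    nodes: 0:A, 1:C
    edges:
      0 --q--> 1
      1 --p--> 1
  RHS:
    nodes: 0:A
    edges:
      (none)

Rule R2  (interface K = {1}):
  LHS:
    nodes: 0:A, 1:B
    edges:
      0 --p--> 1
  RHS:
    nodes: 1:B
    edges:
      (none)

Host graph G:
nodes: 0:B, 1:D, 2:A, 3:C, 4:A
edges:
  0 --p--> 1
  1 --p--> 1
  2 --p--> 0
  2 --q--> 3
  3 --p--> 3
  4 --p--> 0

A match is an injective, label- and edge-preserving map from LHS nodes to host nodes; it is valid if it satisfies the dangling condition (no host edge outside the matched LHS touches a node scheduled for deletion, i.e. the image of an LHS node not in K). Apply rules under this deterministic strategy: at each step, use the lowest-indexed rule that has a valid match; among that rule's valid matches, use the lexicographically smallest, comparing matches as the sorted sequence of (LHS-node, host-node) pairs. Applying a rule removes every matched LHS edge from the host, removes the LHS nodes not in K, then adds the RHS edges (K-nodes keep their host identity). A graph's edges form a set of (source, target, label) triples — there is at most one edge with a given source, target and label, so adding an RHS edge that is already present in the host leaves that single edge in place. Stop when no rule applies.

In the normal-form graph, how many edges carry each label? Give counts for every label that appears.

Answer: p:2

Steps:
start.  V:5 E:6  edges: 0-p->1 1-p->1 2-p->0 2-q->3 3-p->3 4-p->0
1. fire R1 via {0↦2, 1↦3}  →  V:4 E:4  edges: 0-p->1 1-p->1 2-p->0 4-p->0
2. fire R2 via {0↦2, 1↦0}  →  V:3 E:3  edges: 0-p->1 1-p->1 4-p->0
3. fire R2 via {0↦4, 1↦0}  →  V:2 E:2  edges: 0-p->1 1-p->1
final graph: no rule applies after step 3
NF edges: [(0, 1, 'p'), (1, 1, 'p')]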